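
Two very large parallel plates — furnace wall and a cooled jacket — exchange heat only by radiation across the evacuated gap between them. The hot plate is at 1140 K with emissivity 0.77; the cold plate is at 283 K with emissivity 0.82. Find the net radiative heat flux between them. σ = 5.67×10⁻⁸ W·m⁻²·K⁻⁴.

q ≈ 62800 W/m²

For two infinite grey parallel plates, q = σ(T₁⁴ − T₂⁴)/(1/ε₁ + 1/ε₂ − 1).
T₁⁴ − T₂⁴ = 1.689×10¹² − 6.414×10⁹ = 1.683×10¹² K⁴.
1/ε₁ + 1/ε₂ − 1 = 1.299 + 1.220 − 1 = 1.518.
q = 5.67×10⁻⁸ × 1.683×10¹² / 1.518.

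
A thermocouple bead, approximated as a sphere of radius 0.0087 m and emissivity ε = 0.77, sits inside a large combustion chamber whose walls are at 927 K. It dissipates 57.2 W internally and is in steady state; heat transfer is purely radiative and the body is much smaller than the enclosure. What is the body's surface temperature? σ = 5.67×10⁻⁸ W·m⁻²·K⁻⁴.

For a small grey body in a large enclosure, net radiated power = εσA(T⁴ − T_w⁴).
Steady state: P = εσA(T⁴ − T_w⁴) with A = 4πr² = 9.511×10⁻⁴ m².
T⁴ = P/(εσA) + T_w⁴ = 57.2/(0.77·5.67×10⁻⁸·9.511×10⁻⁴) + (927)⁴
    = 1.377×10¹² + 7.384×10¹¹ = 2.116×10¹² K⁴.

T ≈ 1210 K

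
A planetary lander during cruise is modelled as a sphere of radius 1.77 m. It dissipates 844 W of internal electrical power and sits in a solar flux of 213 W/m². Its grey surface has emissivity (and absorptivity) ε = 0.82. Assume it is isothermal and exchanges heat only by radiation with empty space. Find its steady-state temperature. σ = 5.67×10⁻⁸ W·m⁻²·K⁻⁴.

T ≈ 193 K

At steady state, absorbed solar power + internal power = radiated power.
Absorbed: α·S·A_cross = 0.82·213·9.842 = 1719 W (cross-section πr²).
Total input = 1719 + 844 = 2563 W.
Radiated: εσ·A_surf·T⁴ with A_surf = 4πr² = 39.37 m².
T⁴ = 2563/(0.82·5.67×10⁻⁸·39.37) = 1.400×10⁹ K⁴.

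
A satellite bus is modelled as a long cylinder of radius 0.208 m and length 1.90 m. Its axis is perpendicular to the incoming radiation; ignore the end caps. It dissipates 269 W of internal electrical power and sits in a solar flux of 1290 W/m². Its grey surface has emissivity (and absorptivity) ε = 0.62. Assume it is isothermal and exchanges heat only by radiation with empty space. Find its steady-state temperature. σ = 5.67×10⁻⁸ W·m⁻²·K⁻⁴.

At steady state, absorbed solar power + internal power = radiated power.
Absorbed: α·S·A_cross = 0.62·1290·0.7904 = 632.2 W (cross-section 2rL).
Total input = 632.2 + 269 = 901.2 W.
Radiated: εσ·A_surf·T⁴ with A_surf = 2πrL = 2.483 m².
T⁴ = 901.2/(0.62·5.67×10⁻⁸·2.483) = 1.032×10¹⁰ K⁴.

T ≈ 319 K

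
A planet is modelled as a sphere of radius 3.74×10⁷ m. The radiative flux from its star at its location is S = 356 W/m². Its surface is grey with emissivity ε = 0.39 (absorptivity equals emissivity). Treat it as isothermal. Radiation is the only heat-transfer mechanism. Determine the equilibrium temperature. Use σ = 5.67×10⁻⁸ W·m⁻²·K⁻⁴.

At equilibrium, absorbed power = emitted power.
Absorbing cross-section = πr² = 4.394×10¹⁵ m²; emitting surface = 4πr² = 1.758×10¹⁶ m² (ratio 4).
εS·A_cross = εσ·A_surf·T⁴  ⇒  T⁴ = S/(4σ)   (ε cancels).
T⁴ = 356/(4·5.67×10⁻⁸) = 1.570×10⁹ K⁴.
T = (1.570×10⁹)^(1/4).

T ≈ 199 K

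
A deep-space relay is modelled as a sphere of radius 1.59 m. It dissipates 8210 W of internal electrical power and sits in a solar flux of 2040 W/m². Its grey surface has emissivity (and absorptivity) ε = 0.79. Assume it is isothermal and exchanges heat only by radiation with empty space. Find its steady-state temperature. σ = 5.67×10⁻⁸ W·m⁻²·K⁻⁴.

At steady state, absorbed solar power + internal power = radiated power.
Absorbed: α·S·A_cross = 0.79·2040·7.942 = 12800 W (cross-section πr²).
Total input = 12800 + 8210 = 21010 W.
Radiated: εσ·A_surf·T⁴ with A_surf = 4πr² = 31.77 m².
T⁴ = 21010/(0.79·5.67×10⁻⁸·31.77) = 1.476×10¹⁰ K⁴.

T ≈ 349 K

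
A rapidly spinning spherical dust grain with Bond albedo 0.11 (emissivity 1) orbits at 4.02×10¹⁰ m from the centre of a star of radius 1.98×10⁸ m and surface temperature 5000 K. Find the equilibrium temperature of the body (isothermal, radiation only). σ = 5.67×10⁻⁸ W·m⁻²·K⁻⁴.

T ≈ 241 K

The star's surface emits σT_*⁴; at distance d the flux is S = σT_*⁴(R_*/d)².
S = 5.67×10⁻⁸·(5000)⁴·(1.98×10⁸/4.02×10¹⁰)² = 859.7 W/m².
For an isothermal sphere T⁴ = (1−a)S/(4σ) = 3.374×10⁹ K⁴.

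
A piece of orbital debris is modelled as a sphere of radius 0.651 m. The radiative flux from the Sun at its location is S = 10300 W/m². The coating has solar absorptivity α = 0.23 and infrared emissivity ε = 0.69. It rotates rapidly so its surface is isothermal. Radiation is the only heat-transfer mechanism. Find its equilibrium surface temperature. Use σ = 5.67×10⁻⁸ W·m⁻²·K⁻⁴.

T ≈ 351 K

At equilibrium, absorbed power = emitted power.
Absorbing cross-section = πr² = 1.331 m²; emitting surface = 4πr² = 5.326 m² (ratio 4).
αS·A_cross = εσ·A_surf·T⁴  ⇒  T⁴ = αS/(ε·4σ).
T⁴ = 0.230·10300/(0.69·4·5.67×10⁻⁸) = 1.514×10¹⁰ K⁴.
T = (1.514×10¹⁰)^(1/4).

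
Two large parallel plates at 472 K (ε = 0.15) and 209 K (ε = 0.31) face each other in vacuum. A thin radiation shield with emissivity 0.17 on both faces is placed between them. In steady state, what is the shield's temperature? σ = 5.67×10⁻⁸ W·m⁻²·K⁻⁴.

In steady state the net flux on the hot side equals that on the cold side.
σ(T₁⁴−T_s⁴)/D₁ = σ(T_s⁴−T₂⁴)/D₂, with D₁ = 1/ε₁+1/ε_s−1 = 11.55, D₂ = 1/ε_s+1/ε₂−1 = 8.108.
Solve for T_s⁴: T_s⁴ = (D₂·T₁⁴ + D₁·T₂⁴)/(D₁+D₂) = 2.159×10¹⁰ K⁴.

T_s ≈ 383 K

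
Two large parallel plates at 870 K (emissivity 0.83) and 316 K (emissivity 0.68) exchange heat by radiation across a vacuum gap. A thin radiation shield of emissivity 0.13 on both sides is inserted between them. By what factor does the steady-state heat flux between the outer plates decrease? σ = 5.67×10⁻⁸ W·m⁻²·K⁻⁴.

factor ≈ 9.59

Without shield: q₀ = σΔ(T⁴)/(1/ε₁+1/ε₂−1) with denominator 1.675.
With shield the two gaps are in series; the resistances add: (1/ε₁+1/ε_s−1)+(1/ε_s+1/ε₂−1) = 7.897+8.163 = 16.06.
Heat-flux ratio q₀/q = 16.06/1.675.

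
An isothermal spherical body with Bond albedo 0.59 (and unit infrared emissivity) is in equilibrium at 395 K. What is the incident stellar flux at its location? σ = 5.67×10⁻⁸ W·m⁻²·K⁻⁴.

S ≈ 13500 W/m²

(1−a)S·πr² = σ·4πr²·T⁴ ⇒ S = 4σT⁴/(1−a).
S = 4·5.67×10⁻⁸·2.434×10¹⁰/0.410.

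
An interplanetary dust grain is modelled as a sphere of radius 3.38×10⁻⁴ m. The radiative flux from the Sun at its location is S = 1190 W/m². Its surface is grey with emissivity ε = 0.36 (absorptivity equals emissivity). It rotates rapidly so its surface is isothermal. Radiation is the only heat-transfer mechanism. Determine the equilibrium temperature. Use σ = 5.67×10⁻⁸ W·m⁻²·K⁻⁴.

At equilibrium, absorbed power = emitted power.
Absorbing cross-section = πr² = 3.589×10⁻⁷ m²; emitting surface = 4πr² = 1.436×10⁻⁶ m² (ratio 4).
εS·A_cross = εσ·A_surf·T⁴  ⇒  T⁴ = S/(4σ)   (ε cancels).
T⁴ = 1190/(4·5.67×10⁻⁸) = 5.247×10⁹ K⁴.
T = (5.247×10⁹)^(1/4).

T ≈ 269 K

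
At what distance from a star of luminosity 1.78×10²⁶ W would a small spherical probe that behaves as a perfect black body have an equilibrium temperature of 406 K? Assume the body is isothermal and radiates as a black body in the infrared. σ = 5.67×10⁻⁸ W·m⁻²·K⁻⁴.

For an isothermal black-emitting sphere, (1−a)S·πr² = σ·4πr²·T⁴ ⇒ S = 4σT⁴/(1−a).
S = 4·5.67×10⁻⁸·(406)⁴/1.00 = 6162 W/m².
Flux falls as S = L/(4πd²), so d = √(L/(4πS)) = √(1.78×10²⁶/(4π·6162)).

d ≈ 4.79×10¹⁰ m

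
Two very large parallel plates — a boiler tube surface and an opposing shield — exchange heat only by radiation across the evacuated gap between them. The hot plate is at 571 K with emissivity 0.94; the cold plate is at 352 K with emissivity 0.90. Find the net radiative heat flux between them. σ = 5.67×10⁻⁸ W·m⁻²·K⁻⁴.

q ≈ 4390 W/m²

For two infinite grey parallel plates, q = σ(T₁⁴ − T₂⁴)/(1/ε₁ + 1/ε₂ − 1).
T₁⁴ − T₂⁴ = 1.063×10¹¹ − 1.535×10¹⁰ = 9.095×10¹⁰ K⁴.
1/ε₁ + 1/ε₂ − 1 = 1.064 + 1.111 − 1 = 1.175.
q = 5.67×10⁻⁸ × 9.095×10¹⁰ / 1.175.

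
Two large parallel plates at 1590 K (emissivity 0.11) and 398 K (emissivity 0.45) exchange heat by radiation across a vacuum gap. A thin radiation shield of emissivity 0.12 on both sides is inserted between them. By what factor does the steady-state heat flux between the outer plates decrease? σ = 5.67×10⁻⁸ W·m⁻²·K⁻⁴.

factor ≈ 2.52

Without shield: q₀ = σΔ(T⁴)/(1/ε₁+1/ε₂−1) with denominator 10.31.
With shield the two gaps are in series; the resistances add: (1/ε₁+1/ε_s−1)+(1/ε_s+1/ε₂−1) = 16.42+9.556 = 25.98.
Heat-flux ratio q₀/q = 25.98/10.31.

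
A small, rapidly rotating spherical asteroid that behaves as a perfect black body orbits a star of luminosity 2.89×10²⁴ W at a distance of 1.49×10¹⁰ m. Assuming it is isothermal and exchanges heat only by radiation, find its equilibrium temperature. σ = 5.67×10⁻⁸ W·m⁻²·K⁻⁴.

First find the stellar flux at distance d: S = L/(4πd²) = 2.89×10²⁴/(4π·(1.49×10¹⁰)²) = 1036 W/m².
For an isothermal sphere, absorbed (1−a)S·πr² = emitted σ·4πr²·T⁴, so T⁴ = (1−a)S/(4σ).
T⁴ = 1.00·1036/(4·5.67×10⁻⁸) = 4.567×10⁹ K⁴.

T ≈ 260 K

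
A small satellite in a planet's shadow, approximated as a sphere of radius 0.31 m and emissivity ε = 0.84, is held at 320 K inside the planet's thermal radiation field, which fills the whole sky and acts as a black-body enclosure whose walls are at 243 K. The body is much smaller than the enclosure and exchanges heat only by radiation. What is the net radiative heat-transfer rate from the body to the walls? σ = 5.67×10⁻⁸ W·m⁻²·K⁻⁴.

P_net ≈ 403 W

For a small grey body in a large enclosure: P_net = εσA(T_body⁴ − T_wall⁴).
A = 4πr² = 1.208 m²; T_body⁴ − T_wall⁴ = 1.049×10¹⁰ − 3.487×10⁹ = 6.999×10⁹ K⁴.
|P_net| = 0.84·5.67×10⁻⁸·1.208·6.999×10⁹.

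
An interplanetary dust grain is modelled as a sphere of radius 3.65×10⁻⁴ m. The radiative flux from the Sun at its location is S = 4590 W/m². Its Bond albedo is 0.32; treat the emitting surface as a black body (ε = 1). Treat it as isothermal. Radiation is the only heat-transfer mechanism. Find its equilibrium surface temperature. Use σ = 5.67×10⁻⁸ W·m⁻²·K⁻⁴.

At equilibrium, absorbed power = emitted power.
Absorbing cross-section = πr² = 4.185×10⁻⁷ m²; emitting surface = 4πr² = 1.674×10⁻⁶ m² (ratio 4).
(1−a)S·A_cross = εσ·A_surf·T⁴  ⇒  T⁴ = (1−a)S/(4σ).
T⁴ = 0.680·4590/(4·5.67×10⁻⁸) = 1.376×10¹⁰ K⁴.
T = (1.376×10¹⁰)^(1/4).

T ≈ 343 K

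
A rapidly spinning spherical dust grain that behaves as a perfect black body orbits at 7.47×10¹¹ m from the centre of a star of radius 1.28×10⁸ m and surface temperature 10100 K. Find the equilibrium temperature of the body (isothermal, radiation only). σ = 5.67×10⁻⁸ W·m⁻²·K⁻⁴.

T ≈ 93.5 K

The star's surface emits σT_*⁴; at distance d the flux is S = σT_*⁴(R_*/d)².
S = 5.67×10⁻⁸·(10100)⁴·(1.28×10⁸/7.47×10¹¹)² = 17.32 W/m².
For an isothermal sphere T⁴ = (1−a)S/(4σ) = 7.638×10⁷ K⁴.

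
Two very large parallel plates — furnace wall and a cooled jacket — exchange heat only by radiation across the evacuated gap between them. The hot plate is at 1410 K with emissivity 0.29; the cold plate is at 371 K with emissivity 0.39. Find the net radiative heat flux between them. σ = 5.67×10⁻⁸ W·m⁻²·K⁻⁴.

For two infinite grey parallel plates, q = σ(T₁⁴ − T₂⁴)/(1/ε₁ + 1/ε₂ − 1).
T₁⁴ − T₂⁴ = 3.953×10¹² − 1.895×10¹⁰ = 3.934×10¹² K⁴.
1/ε₁ + 1/ε₂ − 1 = 3.448 + 2.564 − 1 = 5.012.
q = 5.67×10⁻⁸ × 3.934×10¹² / 5.012.

q ≈ 44500 W/m²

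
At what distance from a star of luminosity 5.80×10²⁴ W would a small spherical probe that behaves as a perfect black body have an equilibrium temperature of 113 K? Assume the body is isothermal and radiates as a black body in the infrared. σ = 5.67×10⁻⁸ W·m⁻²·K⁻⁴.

d ≈ 1.12×10¹¹ m

For an isothermal black-emitting sphere, (1−a)S·πr² = σ·4πr²·T⁴ ⇒ S = 4σT⁴/(1−a).
S = 4·5.67×10⁻⁸·(113)⁴/1.00 = 36.98 W/m².
Flux falls as S = L/(4πd²), so d = √(L/(4πS)) = √(5.80×10²⁴/(4π·36.98)).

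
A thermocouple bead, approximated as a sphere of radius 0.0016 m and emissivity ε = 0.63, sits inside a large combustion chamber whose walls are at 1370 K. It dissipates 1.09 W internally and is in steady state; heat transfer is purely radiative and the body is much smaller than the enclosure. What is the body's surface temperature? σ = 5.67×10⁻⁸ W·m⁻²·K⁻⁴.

T ≈ 1450 K

For a small grey body in a large enclosure, net radiated power = εσA(T⁴ − T_w⁴).
Steady state: P = εσA(T⁴ − T_w⁴) with A = 4πr² = 3.217×10⁻⁵ m².
T⁴ = P/(εσA) + T_w⁴ = 1.09/(0.63·5.67×10⁻⁸·3.217×10⁻⁵) + (1370)⁴
    = 9.485×10¹¹ + 3.523×10¹² = 4.471×10¹² K⁴.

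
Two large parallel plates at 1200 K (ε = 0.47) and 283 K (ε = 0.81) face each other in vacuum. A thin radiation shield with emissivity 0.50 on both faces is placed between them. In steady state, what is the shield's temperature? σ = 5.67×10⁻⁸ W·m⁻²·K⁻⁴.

T_s ≈ 965 K

In steady state the net flux on the hot side equals that on the cold side.
σ(T₁⁴−T_s⁴)/D₁ = σ(T_s⁴−T₂⁴)/D₂, with D₁ = 1/ε₁+1/ε_s−1 = 3.128, D₂ = 1/ε_s+1/ε₂−1 = 2.235.
Solve for T_s⁴: T_s⁴ = (D₂·T₁⁴ + D₁·T₂⁴)/(D₁+D₂) = 8.679×10¹¹ K⁴.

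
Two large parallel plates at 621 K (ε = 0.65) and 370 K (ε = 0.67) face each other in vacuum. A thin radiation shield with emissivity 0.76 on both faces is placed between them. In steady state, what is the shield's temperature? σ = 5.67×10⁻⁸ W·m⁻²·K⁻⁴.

T_s ≈ 537 K

In steady state the net flux on the hot side equals that on the cold side.
σ(T₁⁴−T_s⁴)/D₁ = σ(T_s⁴−T₂⁴)/D₂, with D₁ = 1/ε₁+1/ε_s−1 = 1.854, D₂ = 1/ε_s+1/ε₂−1 = 1.808.
Solve for T_s⁴: T_s⁴ = (D₂·T₁⁴ + D₁·T₂⁴)/(D₁+D₂) = 8.292×10¹⁰ K⁴.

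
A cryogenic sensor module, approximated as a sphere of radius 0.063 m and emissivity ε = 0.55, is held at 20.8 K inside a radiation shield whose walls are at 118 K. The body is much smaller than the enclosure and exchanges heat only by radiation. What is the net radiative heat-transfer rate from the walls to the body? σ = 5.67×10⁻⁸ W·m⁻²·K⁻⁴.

For a small grey body in a large enclosure: P_net = εσA(T_body⁴ − T_wall⁴).
A = 4πr² = 0.04988 m²; T_body⁴ − T_wall⁴ = 1.872×10⁵ − 1.939×10⁸ = -1.937×10⁸ K⁴.
|P_net| = 0.55·5.67×10⁻⁸·0.04988·1.937×10⁸.

P_net ≈ 0.301 W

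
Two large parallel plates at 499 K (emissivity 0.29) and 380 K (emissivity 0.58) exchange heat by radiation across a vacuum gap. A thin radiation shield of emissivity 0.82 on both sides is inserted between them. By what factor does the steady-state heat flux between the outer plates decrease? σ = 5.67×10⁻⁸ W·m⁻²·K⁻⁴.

factor ≈ 1.34

Without shield: q₀ = σΔ(T⁴)/(1/ε₁+1/ε₂−1) with denominator 4.172.
With shield the two gaps are in series; the resistances add: (1/ε₁+1/ε_s−1)+(1/ε_s+1/ε₂−1) = 3.668+1.944 = 5.611.
Heat-flux ratio q₀/q = 5.611/4.172.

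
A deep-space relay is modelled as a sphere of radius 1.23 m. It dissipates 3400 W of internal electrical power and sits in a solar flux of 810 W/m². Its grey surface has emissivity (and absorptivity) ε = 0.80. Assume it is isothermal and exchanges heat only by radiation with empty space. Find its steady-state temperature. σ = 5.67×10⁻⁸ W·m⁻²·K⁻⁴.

At steady state, absorbed solar power + internal power = radiated power.
Absorbed: α·S·A_cross = 0.80·810·4.753 = 3080 W (cross-section πr²).
Total input = 3080 + 3400 = 6480 W.
Radiated: εσ·A_surf·T⁴ with A_surf = 4πr² = 19.01 m².
T⁴ = 6480/(0.80·5.67×10⁻⁸·19.01) = 7.514×10⁹ K⁴.

T ≈ 294 K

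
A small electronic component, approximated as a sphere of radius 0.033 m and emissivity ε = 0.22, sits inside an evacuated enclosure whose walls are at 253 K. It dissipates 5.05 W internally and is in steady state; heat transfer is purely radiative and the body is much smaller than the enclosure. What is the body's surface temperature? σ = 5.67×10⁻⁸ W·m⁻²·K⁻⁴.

T ≈ 428 K

For a small grey body in a large enclosure, net radiated power = εσA(T⁴ − T_w⁴).
Steady state: P = εσA(T⁴ − T_w⁴) with A = 4πr² = 0.01368 m².
T⁴ = P/(εσA) + T_w⁴ = 5.05/(0.22·5.67×10⁻⁸·0.01368) + (253)⁴
    = 2.958×10¹⁰ + 4.097×10⁹ = 3.368×10¹⁰ K⁴.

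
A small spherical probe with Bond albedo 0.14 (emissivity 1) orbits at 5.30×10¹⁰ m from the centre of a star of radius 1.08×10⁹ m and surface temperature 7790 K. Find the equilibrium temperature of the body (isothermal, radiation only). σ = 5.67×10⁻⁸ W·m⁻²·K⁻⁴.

T ≈ 757 K

The star's surface emits σT_*⁴; at distance d the flux is S = σT_*⁴(R_*/d)².
S = 5.67×10⁻⁸·(7790)⁴·(1.08×10⁹/5.30×10¹⁰)² = 86700 W/m².
For an isothermal sphere T⁴ = (1−a)S/(4σ) = 3.288×10¹¹ K⁴.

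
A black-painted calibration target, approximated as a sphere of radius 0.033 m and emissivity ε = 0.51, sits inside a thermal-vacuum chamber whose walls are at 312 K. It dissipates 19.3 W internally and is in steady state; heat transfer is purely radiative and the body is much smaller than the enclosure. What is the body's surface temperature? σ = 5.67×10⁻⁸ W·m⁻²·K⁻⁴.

T ≈ 491 K

For a small grey body in a large enclosure, net radiated power = εσA(T⁴ − T_w⁴).
Steady state: P = εσA(T⁴ − T_w⁴) with A = 4πr² = 0.01368 m².
T⁴ = P/(εσA) + T_w⁴ = 19.3/(0.51·5.67×10⁻⁸·0.01368) + (312)⁴
    = 4.877×10¹⁰ + 9.476×10⁹ = 5.825×10¹⁰ K⁴.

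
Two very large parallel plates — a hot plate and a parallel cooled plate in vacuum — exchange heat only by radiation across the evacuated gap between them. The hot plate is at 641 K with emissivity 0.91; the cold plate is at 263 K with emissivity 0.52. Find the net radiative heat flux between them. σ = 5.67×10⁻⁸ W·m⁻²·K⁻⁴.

q ≈ 4600 W/m²

For two infinite grey parallel plates, q = σ(T₁⁴ − T₂⁴)/(1/ε₁ + 1/ε₂ − 1).
T₁⁴ − T₂⁴ = 1.688×10¹¹ − 4.784×10⁹ = 1.640×10¹¹ K⁴.
1/ε₁ + 1/ε₂ − 1 = 1.099 + 1.923 − 1 = 2.022.
q = 5.67×10⁻⁸ × 1.640×10¹¹ / 2.022.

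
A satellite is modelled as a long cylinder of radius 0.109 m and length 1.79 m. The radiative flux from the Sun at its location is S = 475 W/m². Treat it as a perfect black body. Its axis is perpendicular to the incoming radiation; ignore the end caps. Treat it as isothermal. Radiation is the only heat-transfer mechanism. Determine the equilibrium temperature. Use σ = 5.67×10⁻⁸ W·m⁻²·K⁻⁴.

At equilibrium, absorbed power = emitted power.
Absorbing cross-section = 2rL = 0.3902 m²; emitting surface = 2πrL = 1.226 m² (ratio π).
S·A_cross = εσ·A_surf·T⁴  ⇒  T⁴ = S/(πσ).
T⁴ = 1.00·475/(π·5.67×10⁻⁸) = 2.667×10⁹ K⁴.
T = (2.667×10⁹)^(1/4).

T ≈ 227 K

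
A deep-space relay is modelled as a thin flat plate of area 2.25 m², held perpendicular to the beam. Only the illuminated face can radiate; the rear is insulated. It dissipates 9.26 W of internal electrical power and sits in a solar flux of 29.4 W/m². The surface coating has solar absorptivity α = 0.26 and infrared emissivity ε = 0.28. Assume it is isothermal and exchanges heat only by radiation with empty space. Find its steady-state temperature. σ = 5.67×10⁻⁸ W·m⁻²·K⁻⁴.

T ≈ 165 K

At steady state, absorbed solar power + internal power = radiated power.
Absorbed: α·S·A_cross = 0.26·29.4·2.250 = 17.20 W (cross-section A).
Total input = 17.20 + 9.26 = 26.46 W.
Radiated: εσ·A_surf·T⁴ with A_surf = A = 2.250 m².
T⁴ = 26.46/(0.28·5.67×10⁻⁸·2.250) = 7.407×10⁸ K⁴.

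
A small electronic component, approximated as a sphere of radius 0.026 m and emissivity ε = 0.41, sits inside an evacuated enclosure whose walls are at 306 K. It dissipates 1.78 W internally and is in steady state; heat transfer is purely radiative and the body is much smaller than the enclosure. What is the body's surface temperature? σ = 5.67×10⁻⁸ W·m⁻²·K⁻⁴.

For a small grey body in a large enclosure, net radiated power = εσA(T⁴ − T_w⁴).
Steady state: P = εσA(T⁴ − T_w⁴) with A = 4πr² = 0.008495 m².
T⁴ = P/(εσA) + T_w⁴ = 1.78/(0.41·5.67×10⁻⁸·0.008495) + (306)⁴
    = 9.014×10⁹ + 8.768×10⁹ = 1.778×10¹⁰ K⁴.

T ≈ 365 K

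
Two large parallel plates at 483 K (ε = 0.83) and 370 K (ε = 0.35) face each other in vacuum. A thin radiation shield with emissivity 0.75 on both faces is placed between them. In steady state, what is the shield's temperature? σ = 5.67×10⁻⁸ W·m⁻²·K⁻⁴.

In steady state the net flux on the hot side equals that on the cold side.
σ(T₁⁴−T_s⁴)/D₁ = σ(T_s⁴−T₂⁴)/D₂, with D₁ = 1/ε₁+1/ε_s−1 = 1.538, D₂ = 1/ε_s+1/ε₂−1 = 3.190.
Solve for T_s⁴: T_s⁴ = (D₂·T₁⁴ + D₁·T₂⁴)/(D₁+D₂) = 4.282×10¹⁰ K⁴.

T_s ≈ 455 K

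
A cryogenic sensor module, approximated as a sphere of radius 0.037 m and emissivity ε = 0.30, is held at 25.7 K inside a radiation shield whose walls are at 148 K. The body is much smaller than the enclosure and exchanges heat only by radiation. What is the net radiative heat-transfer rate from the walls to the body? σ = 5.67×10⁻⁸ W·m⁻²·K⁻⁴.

For a small grey body in a large enclosure: P_net = εσA(T_body⁴ − T_wall⁴).
A = 4πr² = 0.01720 m²; T_body⁴ − T_wall⁴ = 4.362×10⁵ − 4.798×10⁸ = -4.793×10⁸ K⁴.
|P_net| = 0.30·5.67×10⁻⁸·0.01720·4.793×10⁸.

P_net ≈ 0.140 W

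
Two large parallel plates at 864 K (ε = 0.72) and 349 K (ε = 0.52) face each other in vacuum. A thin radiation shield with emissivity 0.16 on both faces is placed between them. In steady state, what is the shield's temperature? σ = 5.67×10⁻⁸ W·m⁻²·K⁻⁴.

T_s ≈ 738 K

In steady state the net flux on the hot side equals that on the cold side.
σ(T₁⁴−T_s⁴)/D₁ = σ(T_s⁴−T₂⁴)/D₂, with D₁ = 1/ε₁+1/ε_s−1 = 6.639, D₂ = 1/ε_s+1/ε₂−1 = 7.173.
Solve for T_s⁴: T_s⁴ = (D₂·T₁⁴ + D₁·T₂⁴)/(D₁+D₂) = 2.965×10¹¹ K⁴.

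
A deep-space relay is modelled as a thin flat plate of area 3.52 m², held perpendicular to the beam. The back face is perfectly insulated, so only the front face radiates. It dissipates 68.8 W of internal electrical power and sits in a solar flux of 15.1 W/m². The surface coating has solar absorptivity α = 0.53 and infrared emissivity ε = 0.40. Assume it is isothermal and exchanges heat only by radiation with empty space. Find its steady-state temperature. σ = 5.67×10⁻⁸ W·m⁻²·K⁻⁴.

At steady state, absorbed solar power + internal power = radiated power.
Absorbed: α·S·A_cross = 0.53·15.1·3.520 = 28.17 W (cross-section A).
Total input = 28.17 + 68.8 = 96.97 W.
Radiated: εσ·A_surf·T⁴ with A_surf = A = 3.520 m².
T⁴ = 96.97/(0.40·5.67×10⁻⁸·3.520) = 1.215×10⁹ K⁴.

T ≈ 187 K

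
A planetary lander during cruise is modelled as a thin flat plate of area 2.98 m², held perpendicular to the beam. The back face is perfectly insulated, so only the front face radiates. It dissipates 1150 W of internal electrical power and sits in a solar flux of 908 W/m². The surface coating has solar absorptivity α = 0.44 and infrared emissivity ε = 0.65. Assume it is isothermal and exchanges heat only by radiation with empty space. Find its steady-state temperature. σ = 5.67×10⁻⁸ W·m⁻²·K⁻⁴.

T ≈ 382 K

At steady state, absorbed solar power + internal power = radiated power.
Absorbed: α·S·A_cross = 0.44·908·2.980 = 1191 W (cross-section A).
Total input = 1191 + 1150 = 2341 W.
Radiated: εσ·A_surf·T⁴ with A_surf = A = 2.980 m².
T⁴ = 2341/(0.65·5.67×10⁻⁸·2.980) = 2.131×10¹⁰ K⁴.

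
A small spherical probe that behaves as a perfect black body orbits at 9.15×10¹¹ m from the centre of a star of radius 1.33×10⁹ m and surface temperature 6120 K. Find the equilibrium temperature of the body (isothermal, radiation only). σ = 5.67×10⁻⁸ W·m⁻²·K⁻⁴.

The star's surface emits σT_*⁴; at distance d the flux is S = σT_*⁴(R_*/d)².
S = 5.67×10⁻⁸·(6120)⁴·(1.33×10⁹/9.15×10¹¹)² = 168.1 W/m².
For an isothermal sphere T⁴ = (1−a)S/(4σ) = 7.410×10⁸ K⁴.

T ≈ 165 K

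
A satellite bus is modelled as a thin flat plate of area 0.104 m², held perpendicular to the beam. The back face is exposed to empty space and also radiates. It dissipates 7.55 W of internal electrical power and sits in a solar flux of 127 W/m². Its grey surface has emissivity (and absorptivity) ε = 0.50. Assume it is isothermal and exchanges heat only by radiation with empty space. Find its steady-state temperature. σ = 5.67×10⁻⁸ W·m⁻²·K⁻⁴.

At steady state, absorbed solar power + internal power = radiated power.
Absorbed: α·S·A_cross = 0.50·127·0.1040 = 6.604 W (cross-section A).
Total input = 6.604 + 7.55 = 14.15 W.
Radiated: εσ·A_surf·T⁴ with A_surf = 2A = 0.2080 m².
T⁴ = 14.15/(0.50·5.67×10⁻⁸·0.2080) = 2.400×10⁹ K⁴.

T ≈ 221 K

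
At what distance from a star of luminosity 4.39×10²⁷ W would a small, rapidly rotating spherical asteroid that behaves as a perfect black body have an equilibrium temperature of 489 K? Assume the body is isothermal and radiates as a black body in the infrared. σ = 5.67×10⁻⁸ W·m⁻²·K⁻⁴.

For an isothermal black-emitting sphere, (1−a)S·πr² = σ·4πr²·T⁴ ⇒ S = 4σT⁴/(1−a).
S = 4·5.67×10⁻⁸·(489)⁴/1.00 = 12970 W/m².
Flux falls as S = L/(4πd²), so d = √(L/(4πS)) = √(4.39×10²⁷/(4π·12970)).

d ≈ 1.64×10¹¹ m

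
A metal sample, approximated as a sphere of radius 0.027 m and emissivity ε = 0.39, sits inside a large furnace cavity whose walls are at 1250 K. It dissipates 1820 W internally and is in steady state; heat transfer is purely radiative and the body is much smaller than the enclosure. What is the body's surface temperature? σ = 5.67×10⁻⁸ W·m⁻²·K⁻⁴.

T ≈ 1840 K

For a small grey body in a large enclosure, net radiated power = εσA(T⁴ − T_w⁴).
Steady state: P = εσA(T⁴ − T_w⁴) with A = 4πr² = 0.009161 m².
T⁴ = P/(εσA) + T_w⁴ = 1820/(0.39·5.67×10⁻⁸·0.009161) + (1250)⁴
    = 8.984×10¹² + 2.441×10¹² = 1.143×10¹³ K⁴.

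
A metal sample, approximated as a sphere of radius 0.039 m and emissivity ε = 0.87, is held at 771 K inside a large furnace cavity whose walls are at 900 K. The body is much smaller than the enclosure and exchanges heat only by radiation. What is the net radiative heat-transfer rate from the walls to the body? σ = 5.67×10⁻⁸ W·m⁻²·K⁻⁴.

For a small grey body in a large enclosure: P_net = εσA(T_body⁴ − T_wall⁴).
A = 4πr² = 0.01911 m²; T_body⁴ − T_wall⁴ = 3.534×10¹¹ − 6.561×10¹¹ = -3.027×10¹¹ K⁴.
|P_net| = 0.87·5.67×10⁻⁸·0.01911·3.027×10¹¹.

P_net ≈ 285 W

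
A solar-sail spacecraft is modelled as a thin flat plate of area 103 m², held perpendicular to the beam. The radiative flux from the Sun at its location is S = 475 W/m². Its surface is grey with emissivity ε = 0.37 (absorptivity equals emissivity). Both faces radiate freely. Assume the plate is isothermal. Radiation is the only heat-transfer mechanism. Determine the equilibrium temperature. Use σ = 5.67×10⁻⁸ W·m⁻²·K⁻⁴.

At equilibrium, absorbed power = emitted power.
Absorbing cross-section = A = 103.0 m²; emitting surface = 2A = 206.0 m² (ratio 2).
εS·A_cross = εσ·A_surf·T⁴  ⇒  T⁴ = S/(2σ)   (ε cancels).
T⁴ = 475/(2·5.67×10⁻⁸) = 4.189×10⁹ K⁴.
T = (4.189×10⁹)^(1/4).

T ≈ 254 K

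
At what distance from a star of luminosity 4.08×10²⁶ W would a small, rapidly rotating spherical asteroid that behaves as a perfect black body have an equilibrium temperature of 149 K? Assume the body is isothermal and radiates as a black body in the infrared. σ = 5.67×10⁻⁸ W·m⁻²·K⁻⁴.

d ≈ 5.39×10¹¹ m

For an isothermal black-emitting sphere, (1−a)S·πr² = σ·4πr²·T⁴ ⇒ S = 4σT⁴/(1−a).
S = 4·5.67×10⁻⁸·(149)⁴/1.00 = 111.8 W/m².
Flux falls as S = L/(4πd²), so d = √(L/(4πS)) = √(4.08×10²⁶/(4π·111.8)).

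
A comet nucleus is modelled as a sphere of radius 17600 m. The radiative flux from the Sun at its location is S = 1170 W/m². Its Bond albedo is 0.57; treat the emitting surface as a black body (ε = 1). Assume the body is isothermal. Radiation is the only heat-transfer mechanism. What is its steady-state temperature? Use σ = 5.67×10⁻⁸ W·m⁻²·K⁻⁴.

T ≈ 217 K

At equilibrium, absorbed power = emitted power.
Absorbing cross-section = πr² = 9.731×10⁸ m²; emitting surface = 4πr² = 3.893×10⁹ m² (ratio 4).
(1−a)S·A_cross = εσ·A_surf·T⁴  ⇒  T⁴ = (1−a)S/(4σ).
T⁴ = 0.430·1170/(4·5.67×10⁻⁸) = 2.218×10⁹ K⁴.
T = (2.218×10⁹)^(1/4).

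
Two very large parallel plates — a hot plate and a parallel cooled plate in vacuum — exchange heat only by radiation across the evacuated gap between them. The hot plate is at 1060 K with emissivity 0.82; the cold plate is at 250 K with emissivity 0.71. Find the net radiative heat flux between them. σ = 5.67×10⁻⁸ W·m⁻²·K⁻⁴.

q ≈ 43800 W/m²

For two infinite grey parallel plates, q = σ(T₁⁴ − T₂⁴)/(1/ε₁ + 1/ε₂ − 1).
T₁⁴ − T₂⁴ = 1.262×10¹² − 3.906×10⁹ = 1.259×10¹² K⁴.
1/ε₁ + 1/ε₂ − 1 = 1.220 + 1.408 − 1 = 1.628.
q = 5.67×10⁻⁸ × 1.259×10¹² / 1.628.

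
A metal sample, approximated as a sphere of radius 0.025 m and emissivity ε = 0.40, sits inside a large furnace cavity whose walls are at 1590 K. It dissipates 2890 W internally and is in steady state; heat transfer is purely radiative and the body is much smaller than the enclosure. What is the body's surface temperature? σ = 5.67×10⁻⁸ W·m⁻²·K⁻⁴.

For a small grey body in a large enclosure, net radiated power = εσA(T⁴ − T_w⁴).
Steady state: P = εσA(T⁴ − T_w⁴) with A = 4πr² = 0.007854 m².
T⁴ = P/(εσA) + T_w⁴ = 2890/(0.40·5.67×10⁻⁸·0.007854) + (1590)⁴
    = 1.622×10¹³ + 6.391×10¹² = 2.262×10¹³ K⁴.

T ≈ 2180 K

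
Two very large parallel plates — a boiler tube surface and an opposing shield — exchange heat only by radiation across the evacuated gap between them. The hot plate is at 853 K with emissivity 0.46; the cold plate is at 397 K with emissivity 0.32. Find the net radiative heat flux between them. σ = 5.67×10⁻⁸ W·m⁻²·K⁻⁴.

q ≈ 6660 W/m²

For two infinite grey parallel plates, q = σ(T₁⁴ − T₂⁴)/(1/ε₁ + 1/ε₂ − 1).
T₁⁴ − T₂⁴ = 5.294×10¹¹ − 2.484×10¹⁰ = 5.046×10¹¹ K⁴.
1/ε₁ + 1/ε₂ − 1 = 2.174 + 3.125 − 1 = 4.299.
q = 5.67×10⁻⁸ × 5.046×10¹¹ / 4.299.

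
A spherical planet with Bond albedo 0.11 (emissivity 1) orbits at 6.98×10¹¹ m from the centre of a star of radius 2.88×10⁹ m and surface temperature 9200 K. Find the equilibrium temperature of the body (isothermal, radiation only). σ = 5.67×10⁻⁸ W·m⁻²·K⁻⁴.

The star's surface emits σT_*⁴; at distance d the flux is S = σT_*⁴(R_*/d)².
S = 5.67×10⁻⁸·(9200)⁴·(2.88×10⁹/6.98×10¹¹)² = 6915 W/m².
For an isothermal sphere T⁴ = (1−a)S/(4σ) = 2.714×10¹⁰ K⁴.

T ≈ 406 K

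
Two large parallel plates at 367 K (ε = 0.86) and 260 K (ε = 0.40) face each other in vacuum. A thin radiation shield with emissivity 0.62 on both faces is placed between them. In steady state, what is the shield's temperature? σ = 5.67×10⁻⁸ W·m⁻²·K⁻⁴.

In steady state the net flux on the hot side equals that on the cold side.
σ(T₁⁴−T_s⁴)/D₁ = σ(T_s⁴−T₂⁴)/D₂, with D₁ = 1/ε₁+1/ε_s−1 = 1.776, D₂ = 1/ε_s+1/ε₂−1 = 3.113.
Solve for T_s⁴: T_s⁴ = (D₂·T₁⁴ + D₁·T₂⁴)/(D₁+D₂) = 1.321×10¹⁰ K⁴.

T_s ≈ 339 K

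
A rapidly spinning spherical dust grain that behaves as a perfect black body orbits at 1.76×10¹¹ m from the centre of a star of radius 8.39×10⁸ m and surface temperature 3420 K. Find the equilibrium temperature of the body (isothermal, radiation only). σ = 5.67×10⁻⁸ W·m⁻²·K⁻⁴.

The star's surface emits σT_*⁴; at distance d the flux is S = σT_*⁴(R_*/d)².
S = 5.67×10⁻⁸·(3420)⁴·(8.39×10⁸/1.76×10¹¹)² = 176.3 W/m².
For an isothermal sphere T⁴ = (1−a)S/(4σ) = 7.772×10⁸ K⁴.

T ≈ 167 K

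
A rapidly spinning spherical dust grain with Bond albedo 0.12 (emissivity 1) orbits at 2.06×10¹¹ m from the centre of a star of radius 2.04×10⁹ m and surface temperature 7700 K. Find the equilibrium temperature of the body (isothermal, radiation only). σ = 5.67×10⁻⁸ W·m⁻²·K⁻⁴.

T ≈ 525 K

The star's surface emits σT_*⁴; at distance d the flux is S = σT_*⁴(R_*/d)².
S = 5.67×10⁻⁸·(7700)⁴·(2.04×10⁹/2.06×10¹¹)² = 19550 W/m².
For an isothermal sphere T⁴ = (1−a)S/(4σ) = 7.584×10¹⁰ K⁴.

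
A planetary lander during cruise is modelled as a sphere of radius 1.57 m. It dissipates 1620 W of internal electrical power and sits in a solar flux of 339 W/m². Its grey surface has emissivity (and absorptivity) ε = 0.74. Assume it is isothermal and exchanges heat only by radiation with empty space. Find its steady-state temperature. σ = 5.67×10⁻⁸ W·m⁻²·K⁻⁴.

At steady state, absorbed solar power + internal power = radiated power.
Absorbed: α·S·A_cross = 0.74·339·7.744 = 1943 W (cross-section πr²).
Total input = 1943 + 1620 = 3563 W.
Radiated: εσ·A_surf·T⁴ with A_surf = 4πr² = 30.97 m².
T⁴ = 3563/(0.74·5.67×10⁻⁸·30.97) = 2.741×10⁹ K⁴.

T ≈ 229 K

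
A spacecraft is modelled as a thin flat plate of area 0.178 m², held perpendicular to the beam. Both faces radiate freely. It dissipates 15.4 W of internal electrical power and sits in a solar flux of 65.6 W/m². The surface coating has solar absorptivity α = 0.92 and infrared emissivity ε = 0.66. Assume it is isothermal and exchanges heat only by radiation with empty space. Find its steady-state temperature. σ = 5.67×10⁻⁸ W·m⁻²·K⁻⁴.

T ≈ 210 K

At steady state, absorbed solar power + internal power = radiated power.
Absorbed: α·S·A_cross = 0.92·65.6·0.1780 = 10.74 W (cross-section A).
Total input = 10.74 + 15.4 = 26.14 W.
Radiated: εσ·A_surf·T⁴ with A_surf = 2A = 0.3560 m².
T⁴ = 26.14/(0.66·5.67×10⁻⁸·0.3560) = 1.962×10⁹ K⁴.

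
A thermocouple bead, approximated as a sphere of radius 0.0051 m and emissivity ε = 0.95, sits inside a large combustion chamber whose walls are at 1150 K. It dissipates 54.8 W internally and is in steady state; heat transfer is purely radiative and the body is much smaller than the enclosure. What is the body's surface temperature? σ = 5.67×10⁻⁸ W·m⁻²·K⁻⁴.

T ≈ 1480 K

For a small grey body in a large enclosure, net radiated power = εσA(T⁴ − T_w⁴).
Steady state: P = εσA(T⁴ − T_w⁴) with A = 4πr² = 3.269×10⁻⁴ m².
T⁴ = P/(εσA) + T_w⁴ = 54.8/(0.95·5.67×10⁻⁸·3.269×10⁻⁴) + (1150)⁴
    = 3.113×10¹² + 1.749×10¹² = 4.862×10¹² K⁴.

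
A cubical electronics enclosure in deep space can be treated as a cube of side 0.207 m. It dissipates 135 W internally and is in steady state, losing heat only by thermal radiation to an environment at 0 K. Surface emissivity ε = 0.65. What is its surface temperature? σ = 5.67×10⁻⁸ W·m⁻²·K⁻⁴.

Steady state: internal power = radiated power, P = εσA T⁴.
Radiating area A = 6L² = 0.2571 m².
T⁴ = P/(εσA) = 135/(0.65·5.67×10⁻⁸·0.2571) = 1.425×10¹⁰ K⁴.
T = (1.425×10¹⁰)^(1/4).

T ≈ 345 K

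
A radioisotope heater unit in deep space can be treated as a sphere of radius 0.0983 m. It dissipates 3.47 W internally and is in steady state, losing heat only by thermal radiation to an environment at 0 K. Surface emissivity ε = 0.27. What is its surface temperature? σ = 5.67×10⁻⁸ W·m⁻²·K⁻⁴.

T ≈ 208 K

Steady state: internal power = radiated power, P = εσA T⁴.
Radiating area A = 4πr² = 0.1214 m².
T⁴ = P/(εσA) = 3.47/(0.27·5.67×10⁻⁸·0.1214) = 1.867×10⁹ K⁴.
T = (1.867×10⁹)^(1/4).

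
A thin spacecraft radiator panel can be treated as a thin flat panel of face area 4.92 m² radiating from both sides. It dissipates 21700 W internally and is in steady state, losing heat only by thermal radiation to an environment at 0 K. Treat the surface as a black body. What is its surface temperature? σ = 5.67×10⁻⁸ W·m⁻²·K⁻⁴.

T ≈ 444 K

Steady state: internal power = radiated power, P = εσA T⁴.
Radiating area A = 2·4.92 = 9.840 m².
T⁴ = P/(εσA) = 21700/(1.0·5.67×10⁻⁸·9.840) = 3.889×10¹⁰ K⁴.
T = (3.889×10¹⁰)^(1/4).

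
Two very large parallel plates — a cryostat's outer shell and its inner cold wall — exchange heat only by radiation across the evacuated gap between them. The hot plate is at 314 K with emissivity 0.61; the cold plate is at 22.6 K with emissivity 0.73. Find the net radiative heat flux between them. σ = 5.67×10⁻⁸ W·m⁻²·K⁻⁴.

q ≈ 274 W/m²

For two infinite grey parallel plates, q = σ(T₁⁴ − T₂⁴)/(1/ε₁ + 1/ε₂ − 1).
T₁⁴ − T₂⁴ = 9.721×10⁹ − 2.609×10⁵ = 9.721×10⁹ K⁴.
1/ε₁ + 1/ε₂ − 1 = 1.639 + 1.370 − 1 = 2.009.
q = 5.67×10⁻⁸ × 9.721×10⁹ / 2.009.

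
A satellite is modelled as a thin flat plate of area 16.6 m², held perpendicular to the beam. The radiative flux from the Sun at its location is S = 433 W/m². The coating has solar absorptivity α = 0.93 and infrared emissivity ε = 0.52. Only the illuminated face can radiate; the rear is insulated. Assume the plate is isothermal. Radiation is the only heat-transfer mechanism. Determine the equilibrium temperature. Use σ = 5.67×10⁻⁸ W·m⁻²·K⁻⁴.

T ≈ 342 K

At equilibrium, absorbed power = emitted power.
Absorbing cross-section = A = 16.60 m²; emitting surface = A = 16.60 m² (ratio 1).
αS·A_cross = εσ·A_surf·T⁴  ⇒  T⁴ = αS/(ε·1σ).
T⁴ = 0.930·433/(0.52·1·5.67×10⁻⁸) = 1.366×10¹⁰ K⁴.
T = (1.366×10¹⁰)^(1/4).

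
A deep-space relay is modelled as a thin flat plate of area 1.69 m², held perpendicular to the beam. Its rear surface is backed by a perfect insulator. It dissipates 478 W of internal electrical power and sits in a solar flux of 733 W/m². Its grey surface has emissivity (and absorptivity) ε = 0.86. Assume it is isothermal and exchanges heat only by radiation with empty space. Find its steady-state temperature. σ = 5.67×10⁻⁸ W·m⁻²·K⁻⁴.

T ≈ 370 K

At steady state, absorbed solar power + internal power = radiated power.
Absorbed: α·S·A_cross = 0.86·733·1.690 = 1065 W (cross-section A).
Total input = 1065 + 478 = 1543 W.
Radiated: εσ·A_surf·T⁴ with A_surf = A = 1.690 m².
T⁴ = 1543/(0.86·5.67×10⁻⁸·1.690) = 1.873×10¹⁰ K⁴.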